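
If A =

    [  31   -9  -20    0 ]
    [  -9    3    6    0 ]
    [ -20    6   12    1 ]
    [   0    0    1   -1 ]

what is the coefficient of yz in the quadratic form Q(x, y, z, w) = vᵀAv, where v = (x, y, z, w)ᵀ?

The coefficient of yz is A[2,3] + A[3,2] = 2·6 = 12.

12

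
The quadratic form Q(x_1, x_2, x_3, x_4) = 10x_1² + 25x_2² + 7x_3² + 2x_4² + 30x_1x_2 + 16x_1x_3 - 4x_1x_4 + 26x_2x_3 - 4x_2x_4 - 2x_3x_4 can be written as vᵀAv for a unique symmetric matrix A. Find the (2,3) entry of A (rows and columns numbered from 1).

13

The coefficient of x_2·x_3 in Q is 26. For a symmetric A this equals A[2,3] + A[3,2] = 2·A[2,3].
So A[2,3] = 26/2 = 13.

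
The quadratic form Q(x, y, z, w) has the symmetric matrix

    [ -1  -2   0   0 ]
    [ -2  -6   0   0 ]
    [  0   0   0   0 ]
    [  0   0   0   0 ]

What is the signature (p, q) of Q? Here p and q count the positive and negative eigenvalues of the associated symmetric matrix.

(0, 2)

Symmetric row and column elimination reduces A to a congruent diagonal form with pivots -1, -2, 0, 0.
Counting signs: 2 negative, 2 zero.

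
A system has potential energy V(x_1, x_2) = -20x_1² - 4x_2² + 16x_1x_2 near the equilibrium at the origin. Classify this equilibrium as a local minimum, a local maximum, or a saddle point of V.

local maximum

The Hessian at the origin is H = [[-40, 16], [16, -8]].
det H = -40·-8 − (16)² = 64 > 0 and H[1,1] = -40 < 0, so H is negative definite.
Therefore the origin is a local maximum.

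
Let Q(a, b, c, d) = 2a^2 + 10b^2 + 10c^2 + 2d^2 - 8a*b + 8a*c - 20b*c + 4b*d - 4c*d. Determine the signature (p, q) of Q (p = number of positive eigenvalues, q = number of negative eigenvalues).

(2, 0)

Write A = [[2, -4, 4, 0], [-4, 10, -10, 2], [4, -10, 10, -2], [0, 2, -2, 2]].
Congruent diagonalization of A (simultaneous row and column reduction) yields pivots 2, 2, 0, 0.
Counting signs: 2 positive, 2 zero.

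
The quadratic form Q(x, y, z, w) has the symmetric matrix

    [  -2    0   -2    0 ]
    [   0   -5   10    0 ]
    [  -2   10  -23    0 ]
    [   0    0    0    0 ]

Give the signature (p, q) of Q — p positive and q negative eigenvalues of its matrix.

(0, 3)

Applying the same elementary operations to the rows and columns of A produces a congruent diagonal matrix with entries -2, -5, -1, 0.
Counting signs: 3 negative, 1 zero.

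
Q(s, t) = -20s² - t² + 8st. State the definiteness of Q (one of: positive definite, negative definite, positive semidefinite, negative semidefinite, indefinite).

The symmetric matrix of Q is [[-20, 4], [4, -1]].
For the 2×2 matrix [[-20, 4], [4, -1]]: det = -20·-1 − (4)² = 4, trace = -21.
det > 0 so both eigenvalues share the sign of the trace; trace = -21 < 0 ⇒ both negative.

negative definite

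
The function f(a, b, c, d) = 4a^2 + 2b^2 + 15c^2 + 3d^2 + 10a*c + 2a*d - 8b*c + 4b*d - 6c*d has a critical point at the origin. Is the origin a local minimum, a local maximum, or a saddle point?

local minimum

The Hessian at the origin is H = [[8, 0, 10, 2], [0, 4, -8, 4], [10, -8, 30, -6], [2, 4, -6, 6]].
An LDLᵀ factorisation of H has diagonal entries 8, 4, 3/2, 4/3.
So there are 4 positive pivots.
H is positive definite, so the origin is a strict local minimum.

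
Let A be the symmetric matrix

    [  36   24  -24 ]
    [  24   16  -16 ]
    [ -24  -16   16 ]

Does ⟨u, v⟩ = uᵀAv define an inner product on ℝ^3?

no

Symmetric row and column elimination reduces A to a congruent diagonal form with pivots 36, 0, 0.
Counting signs: 1 positive, 2 zero.
Hence Q is positive semidefinite.
⟨·,·⟩ is an inner product exactly when A is positive definite.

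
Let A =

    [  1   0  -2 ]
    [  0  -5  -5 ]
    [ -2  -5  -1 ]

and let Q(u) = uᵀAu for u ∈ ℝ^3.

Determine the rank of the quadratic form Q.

2

Row-reducing A symmetrically gives the diagonal entries 1, -5, 0.
That gives 1 positive, 1 negative, 1 zero pivots.
The rank is the number of nonzero pivots: 2.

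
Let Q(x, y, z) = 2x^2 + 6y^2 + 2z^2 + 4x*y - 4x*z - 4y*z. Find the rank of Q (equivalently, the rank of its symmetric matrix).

2

Write A = [[2, 2, -2], [2, 6, -2], [-2, -2, 2]].
Congruent diagonalization of A (simultaneous row and column reduction) yields pivots 2, 4, 0.
So there are 2 positive, 1 zero pivots.
The rank is the number of nonzero pivots: 2.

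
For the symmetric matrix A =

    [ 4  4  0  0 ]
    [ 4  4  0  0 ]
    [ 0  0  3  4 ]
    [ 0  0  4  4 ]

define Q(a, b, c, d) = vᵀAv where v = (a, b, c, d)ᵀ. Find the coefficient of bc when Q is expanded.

The coefficient of bc is A[2,3] + A[3,2] = 2·0 = 0.

0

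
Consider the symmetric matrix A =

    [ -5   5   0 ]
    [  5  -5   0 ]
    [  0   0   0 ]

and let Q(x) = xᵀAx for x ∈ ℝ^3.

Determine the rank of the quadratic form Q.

Symmetric row and column elimination reduces A to a congruent diagonal form with pivots -5, 0, 0.
So there are 1 negative, 2 zero pivots.
The rank is the number of nonzero pivots: 1.

1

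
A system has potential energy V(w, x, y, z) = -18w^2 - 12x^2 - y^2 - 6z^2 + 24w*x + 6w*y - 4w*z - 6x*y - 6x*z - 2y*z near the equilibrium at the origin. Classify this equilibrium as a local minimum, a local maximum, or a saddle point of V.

The Hessian at the origin is H = [[-36, 24, 6, -4], [24, -24, -6, -6], [6, -6, -2, -2], [-4, -6, -2, -12]].
Congruent diagonalization of H (simultaneous row and column reduction) yields pivots -36, -8, -1/2, -5/3.
That gives 4 negative pivots.
H is negative definite, so the origin is a strict local maximum.

local maximum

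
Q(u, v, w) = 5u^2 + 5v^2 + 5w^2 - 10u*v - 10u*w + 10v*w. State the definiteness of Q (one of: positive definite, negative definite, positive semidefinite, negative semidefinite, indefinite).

positive semidefinite

The symmetric matrix is A = [[5, -5, -5], [-5, 5, 5], [-5, 5, 5]].
Symmetric row and column elimination reduces A to a congruent diagonal form with pivots 5, 0, 0.
Counting signs: 1 positive, 2 zero.
Hence Q is positive semidefinite.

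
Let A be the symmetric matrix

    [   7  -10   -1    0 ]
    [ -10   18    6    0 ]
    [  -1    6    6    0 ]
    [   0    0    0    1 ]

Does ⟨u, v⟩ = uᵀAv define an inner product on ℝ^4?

yes

Leading principal minors: Δ_1 = 7, Δ_2 = 26, Δ_3 = 6, Δ_4 = 6.
All leading principal minors are positive, so by Sylvester's criterion Q is positive definite.
⟨·,·⟩ is an inner product exactly when A is positive definite.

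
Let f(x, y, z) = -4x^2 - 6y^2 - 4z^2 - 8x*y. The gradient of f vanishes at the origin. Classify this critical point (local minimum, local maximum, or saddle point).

The Hessian at the origin is H = [[-8, -8, 0], [-8, -12, 0], [0, 0, -8]].
Symmetric row and column elimination reduces H to a congruent diagonal form with pivots -8, -4, -8.
So there are 3 negative pivots.
H is negative definite, so the origin is a strict local maximum.

local maximum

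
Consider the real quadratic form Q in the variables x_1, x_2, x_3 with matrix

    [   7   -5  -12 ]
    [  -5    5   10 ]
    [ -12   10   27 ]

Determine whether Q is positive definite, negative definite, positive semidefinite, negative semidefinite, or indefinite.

Leading principal minors: Δ_1 = 7, Δ_2 = 10, Δ_3 = 50.
All leading principal minors are positive, so by Sylvester's criterion Q is positive definite.

positive definite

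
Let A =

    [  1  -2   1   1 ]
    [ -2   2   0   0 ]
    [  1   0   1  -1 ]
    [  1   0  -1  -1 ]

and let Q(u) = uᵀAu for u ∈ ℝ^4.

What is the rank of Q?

3

Symmetric row and column elimination reduces A to a congruent diagonal form with pivots 1, -2, 2, 0.
That gives 2 positive, 1 negative, 1 zero pivots.
The rank is the number of nonzero pivots: 3.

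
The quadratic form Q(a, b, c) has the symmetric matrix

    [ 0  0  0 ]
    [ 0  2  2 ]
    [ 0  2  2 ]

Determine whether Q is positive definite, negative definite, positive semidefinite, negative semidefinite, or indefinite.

positive semidefinite

Congruent diagonalization of A (simultaneous row and column reduction) yields pivots 0, 2, 0.
Counting signs: 1 positive, 2 zero.
Hence Q is positive semidefinite.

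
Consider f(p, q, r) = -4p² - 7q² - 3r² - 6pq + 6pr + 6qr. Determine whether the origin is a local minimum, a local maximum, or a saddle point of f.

The Hessian at the origin is H = [[-8, -6, 6], [-6, -14, 6], [6, 6, -6]].
An LDLᵀ factorisation of H has diagonal entries -8, -19/2, -24/19.
So there are 3 negative pivots.
H is negative definite, so the origin is a strict local maximum.

local maximum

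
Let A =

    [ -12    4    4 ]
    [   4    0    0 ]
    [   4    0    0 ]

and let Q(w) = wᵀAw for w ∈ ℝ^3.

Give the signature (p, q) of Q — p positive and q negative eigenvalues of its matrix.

Row-reducing A symmetrically gives the diagonal entries -12, 4/3, 0.
Counting signs: 1 positive, 1 negative, 1 zero.

(1, 1)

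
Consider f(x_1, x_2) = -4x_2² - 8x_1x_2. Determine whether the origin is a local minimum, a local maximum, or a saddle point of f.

The Hessian at the origin is H = [[0, -8], [-8, -8]].
det H = 0·-8 − (-8)² = -64 < 0, so H is indefinite.
Therefore the origin is a saddle point.

saddle point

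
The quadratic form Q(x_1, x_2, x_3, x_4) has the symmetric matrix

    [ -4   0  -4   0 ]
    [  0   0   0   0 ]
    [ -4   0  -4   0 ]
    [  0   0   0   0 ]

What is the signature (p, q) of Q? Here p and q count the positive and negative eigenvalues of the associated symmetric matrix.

(0, 1)

Applying the same elementary operations to the rows and columns of A produces a congruent diagonal matrix with entries -4, 0, 0, 0.
That gives 1 negative, 3 zero pivots.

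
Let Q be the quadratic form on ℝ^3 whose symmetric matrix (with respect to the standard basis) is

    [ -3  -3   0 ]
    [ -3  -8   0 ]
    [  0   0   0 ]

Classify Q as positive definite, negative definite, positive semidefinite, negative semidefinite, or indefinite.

negative semidefinite

Congruent diagonalization of A (simultaneous row and column reduction) yields pivots -3, -5, 0.
Counting signs: 2 negative, 1 zero.
Hence Q is negative semidefinite.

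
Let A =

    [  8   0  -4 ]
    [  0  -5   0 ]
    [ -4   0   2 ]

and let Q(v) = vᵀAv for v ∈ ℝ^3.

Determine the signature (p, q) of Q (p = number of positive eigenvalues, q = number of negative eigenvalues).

(1, 1)

Symmetric row and column elimination reduces A to a congruent diagonal form with pivots 8, -5, 0.
Counting signs: 1 positive, 1 negative, 1 zero.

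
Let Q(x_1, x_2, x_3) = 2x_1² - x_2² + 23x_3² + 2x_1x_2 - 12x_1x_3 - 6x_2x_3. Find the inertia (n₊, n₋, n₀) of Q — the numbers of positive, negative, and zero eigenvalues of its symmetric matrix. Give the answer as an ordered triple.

(2, 1, 0)

The symmetric matrix is A = [[2, 1, -6], [1, -1, -3], [-6, -3, 23]].
An LDLᵀ factorisation of A has diagonal entries 2, -3/2, 5.
So there are 2 positive, 1 negative pivots.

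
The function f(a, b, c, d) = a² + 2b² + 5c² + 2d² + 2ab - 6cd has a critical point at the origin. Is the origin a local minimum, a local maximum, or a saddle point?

The Hessian at the origin is H = [[2, 2, 0, 0], [2, 4, 0, 0], [0, 0, 10, -6], [0, 0, -6, 4]].
Row-reducing H symmetrically gives the diagonal entries 2, 2, 10, 2/5.
That gives 4 positive pivots.
H is positive definite, so the origin is a strict local minimum.

local minimum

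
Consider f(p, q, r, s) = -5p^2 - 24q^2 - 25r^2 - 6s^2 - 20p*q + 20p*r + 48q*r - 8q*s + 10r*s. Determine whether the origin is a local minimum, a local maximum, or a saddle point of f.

The Hessian at the origin is H = [[-10, -20, 20, 0], [-20, -48, 48, -8], [20, 48, -50, 10], [0, -8, 10, -12]].
An LDLᵀ factorisation of H has diagonal entries -10, -8, -2, -2.
That gives 4 negative pivots.
H is negative definite, so the origin is a strict local maximum.

local maximum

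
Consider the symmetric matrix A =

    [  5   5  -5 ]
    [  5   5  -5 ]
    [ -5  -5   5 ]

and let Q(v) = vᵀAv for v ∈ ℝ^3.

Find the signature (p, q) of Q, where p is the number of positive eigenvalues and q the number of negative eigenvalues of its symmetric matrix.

Applying the same elementary operations to the rows and columns of A produces a congruent diagonal matrix with entries 5, 0, 0.
So there are 1 positive, 2 zero pivots.

(1, 0)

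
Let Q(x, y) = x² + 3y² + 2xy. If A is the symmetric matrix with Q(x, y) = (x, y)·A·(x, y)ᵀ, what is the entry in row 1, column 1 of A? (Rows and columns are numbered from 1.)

1

The coefficient of x² in Q is 1, and that is exactly A[1,1].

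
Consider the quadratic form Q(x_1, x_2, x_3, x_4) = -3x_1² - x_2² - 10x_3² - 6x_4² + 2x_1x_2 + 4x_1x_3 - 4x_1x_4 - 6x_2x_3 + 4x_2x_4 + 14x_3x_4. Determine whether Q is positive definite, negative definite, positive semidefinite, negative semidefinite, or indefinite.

Write A = [[-3, 1, 2, -2], [1, -1, -3, 2], [2, -3, -10, 7], [-2, 2, 7, -6]].
Row-reducing A symmetrically gives the diagonal entries -3, -2/3, -1/2, 0.
That gives 3 negative, 1 zero pivots.
Hence Q is negative semidefinite.

negative semidefinite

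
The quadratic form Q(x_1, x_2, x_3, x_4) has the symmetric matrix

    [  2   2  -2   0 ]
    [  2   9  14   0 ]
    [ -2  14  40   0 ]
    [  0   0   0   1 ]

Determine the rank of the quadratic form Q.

4

Row-reducing A symmetrically gives the diagonal entries 2, 7, 10/7, 1.
So there are 4 positive pivots.
The rank is the number of nonzero pivots: 4.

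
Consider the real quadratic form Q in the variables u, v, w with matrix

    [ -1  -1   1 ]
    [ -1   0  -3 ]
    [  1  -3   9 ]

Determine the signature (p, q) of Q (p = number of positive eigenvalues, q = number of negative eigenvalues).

Congruent diagonalization of A (simultaneous row and column reduction) yields pivots -1, 1, -6.
That gives 1 positive, 2 negative pivots.

(1, 2)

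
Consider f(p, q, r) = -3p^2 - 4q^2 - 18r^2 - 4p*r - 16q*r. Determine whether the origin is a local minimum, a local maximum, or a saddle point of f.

local maximum

The Hessian at the origin is H = [[-6, 0, -4], [0, -8, -16], [-4, -16, -36]].
Applying the same elementary operations to the rows and columns of H produces a congruent diagonal matrix with entries -6, -8, -4/3.
So there are 3 negative pivots.
H is negative definite, so the origin is a strict local maximum.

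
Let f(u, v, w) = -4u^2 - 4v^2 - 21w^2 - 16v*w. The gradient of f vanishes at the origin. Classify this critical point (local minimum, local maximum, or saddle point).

local maximum

The Hessian at the origin is H = [[-8, 0, 0], [0, -8, -16], [0, -16, -42]].
An LDLᵀ factorisation of H has diagonal entries -8, -8, -10.
So there are 3 negative pivots.
H is negative definite, so the origin is a strict local maximum.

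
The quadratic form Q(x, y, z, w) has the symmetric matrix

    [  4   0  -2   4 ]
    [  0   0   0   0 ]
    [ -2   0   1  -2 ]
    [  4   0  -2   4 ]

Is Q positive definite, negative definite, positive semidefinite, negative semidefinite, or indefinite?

positive semidefinite

Symmetric row and column elimination reduces A to a congruent diagonal form with pivots 4, 0, 0, 0.
That gives 1 positive, 3 zero pivots.
Hence Q is positive semidefinite.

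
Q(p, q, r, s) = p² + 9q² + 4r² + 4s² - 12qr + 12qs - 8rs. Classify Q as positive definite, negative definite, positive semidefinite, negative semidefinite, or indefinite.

positive semidefinite

Write A = [[1, 0, 0, 0], [0, 9, -6, 6], [0, -6, 4, -4], [0, 6, -4, 4]].
Symmetric row and column elimination reduces A to a congruent diagonal form with pivots 1, 9, 0, 0.
Counting signs: 2 positive, 2 zero.
Hence Q is positive semidefinite.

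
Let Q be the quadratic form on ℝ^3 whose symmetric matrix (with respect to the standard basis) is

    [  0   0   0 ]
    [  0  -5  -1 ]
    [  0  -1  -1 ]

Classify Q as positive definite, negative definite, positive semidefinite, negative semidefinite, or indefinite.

negative semidefinite

Row-reducing A symmetrically gives the diagonal entries 0, -5, -4/5.
That gives 2 negative, 1 zero pivots.
Hence Q is negative semidefinite.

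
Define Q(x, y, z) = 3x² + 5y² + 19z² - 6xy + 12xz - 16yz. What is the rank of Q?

3

The symmetric matrix is A = [[3, -3, 6], [-3, 5, -8], [6, -8, 19]].
Congruent diagonalization of A (simultaneous row and column reduction) yields pivots 3, 2, 5.
That gives 3 positive pivots.
The rank is the number of nonzero pivots: 3.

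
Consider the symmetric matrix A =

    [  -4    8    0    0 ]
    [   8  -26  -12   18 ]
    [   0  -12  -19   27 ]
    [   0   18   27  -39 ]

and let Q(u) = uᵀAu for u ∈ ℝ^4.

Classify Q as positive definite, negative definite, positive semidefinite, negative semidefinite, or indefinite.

Leading principal minors: Δ_1 = -4, Δ_2 = 40, Δ_3 = -184, Δ_4 = 48.
The signs alternate starting with Δ_1 < 0, so by Sylvester's criterion Q is negative definite.

negative definite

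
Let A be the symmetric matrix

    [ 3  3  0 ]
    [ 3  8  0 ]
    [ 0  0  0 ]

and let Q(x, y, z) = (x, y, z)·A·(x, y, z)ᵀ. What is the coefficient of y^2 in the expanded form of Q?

The coefficient of y^2 is the diagonal entry A[2,2] = 8.

8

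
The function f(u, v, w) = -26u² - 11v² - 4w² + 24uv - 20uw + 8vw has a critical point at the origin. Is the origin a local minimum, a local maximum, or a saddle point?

The Hessian at the origin is H = [[-52, 24, -20], [24, -22, 8], [-20, 8, -8]].
Symmetric row and column elimination reduces H to a congruent diagonal form with pivots -52, -142/13, -12/71.
That gives 3 negative pivots.
H is negative definite, so the origin is a strict local maximum.

local maximum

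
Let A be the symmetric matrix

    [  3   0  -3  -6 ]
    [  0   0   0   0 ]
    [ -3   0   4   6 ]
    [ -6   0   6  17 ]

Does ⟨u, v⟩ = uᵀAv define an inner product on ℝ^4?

Congruent diagonalization of A (simultaneous row and column reduction) yields pivots 3, 0, 1, 5.
That gives 3 positive, 1 zero pivots.
Hence Q is positive semidefinite.
⟨·,·⟩ is an inner product exactly when A is positive definite.

no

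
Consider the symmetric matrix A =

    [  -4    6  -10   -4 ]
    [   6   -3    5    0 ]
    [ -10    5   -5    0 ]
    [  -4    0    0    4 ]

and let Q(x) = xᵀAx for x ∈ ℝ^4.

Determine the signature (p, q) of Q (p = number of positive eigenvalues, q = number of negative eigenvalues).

Congruent diagonalization of A (simultaneous row and column reduction) yields pivots -4, 6, 10/3, 2.
Counting signs: 3 positive, 1 negative.

(3, 1)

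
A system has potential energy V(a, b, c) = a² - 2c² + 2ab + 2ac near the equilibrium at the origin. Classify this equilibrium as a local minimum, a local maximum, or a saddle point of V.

The Hessian at the origin is H = [[2, 2, 2], [2, 0, 0], [2, 0, -4]].
Applying the same elementary operations to the rows and columns of H produces a congruent diagonal matrix with entries 2, -2, -4.
So there are 1 positive, 2 negative pivots.
H is indefinite, so the origin is a saddle point.

saddle point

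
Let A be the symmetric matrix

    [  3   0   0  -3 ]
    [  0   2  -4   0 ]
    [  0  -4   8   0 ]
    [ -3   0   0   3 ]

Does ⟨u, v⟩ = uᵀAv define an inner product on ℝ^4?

no

Applying the same elementary operations to the rows and columns of A produces a congruent diagonal matrix with entries 3, 2, 0, 0.
That gives 2 positive, 2 zero pivots.
Hence Q is positive semidefinite.
⟨·,·⟩ is an inner product exactly when A is positive definite.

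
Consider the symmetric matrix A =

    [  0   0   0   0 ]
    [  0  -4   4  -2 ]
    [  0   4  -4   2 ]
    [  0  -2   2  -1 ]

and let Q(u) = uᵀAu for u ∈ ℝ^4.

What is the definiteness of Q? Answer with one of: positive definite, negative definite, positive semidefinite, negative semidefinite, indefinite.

Applying the same elementary operations to the rows and columns of A produces a congruent diagonal matrix with entries 0, -4, 0, 0.
That gives 1 negative, 3 zero pivots.
Hence Q is negative semidefinite.

negative semidefinite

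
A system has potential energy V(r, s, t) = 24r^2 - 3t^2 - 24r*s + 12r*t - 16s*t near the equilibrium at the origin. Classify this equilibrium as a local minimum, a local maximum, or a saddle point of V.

saddle point

The Hessian at the origin is H = [[48, -24, 12], [-24, 0, -16], [12, -16, -6]].
Row-reducing H symmetrically gives the diagonal entries 48, -12, -2/3.
That gives 1 positive, 2 negative pivots.
H is indefinite, so the origin is a saddle point.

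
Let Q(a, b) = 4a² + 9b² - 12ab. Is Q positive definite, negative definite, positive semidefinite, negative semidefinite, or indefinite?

The associated matrix is A = [[4, -6], [-6, 9]].
Applying the same elementary operations to the rows and columns of A produces a congruent diagonal matrix with entries 4, 0.
So there are 1 positive, 1 zero pivots.
Hence Q is positive semidefinite.

positive semidefinite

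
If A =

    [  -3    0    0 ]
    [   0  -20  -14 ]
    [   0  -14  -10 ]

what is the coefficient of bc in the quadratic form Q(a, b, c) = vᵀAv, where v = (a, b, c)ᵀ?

The coefficient of bc is A[2,3] + A[3,2] = 2·(-14) = -28.

-28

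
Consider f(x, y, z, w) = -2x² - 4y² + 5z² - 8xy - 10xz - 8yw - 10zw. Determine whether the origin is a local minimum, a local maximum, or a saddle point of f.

saddle point

The Hessian at the origin is H = [[-4, -8, -10, 0], [-8, -8, 0, -8], [-10, 0, 10, -10], [0, -8, -10, 0]].
Applying the same elementary operations to the rows and columns of H produces a congruent diagonal matrix with entries -4, 8, -15, -4/3.
So there are 1 positive, 3 negative pivots.
H is indefinite, so the origin is a saddle point.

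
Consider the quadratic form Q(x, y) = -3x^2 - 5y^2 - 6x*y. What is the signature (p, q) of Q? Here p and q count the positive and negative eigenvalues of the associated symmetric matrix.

(0, 2)

The associated matrix is A = [[-3, -3], [-3, -5]].
An LDLᵀ factorisation of A has diagonal entries -3, -2.
Counting signs: 2 negative.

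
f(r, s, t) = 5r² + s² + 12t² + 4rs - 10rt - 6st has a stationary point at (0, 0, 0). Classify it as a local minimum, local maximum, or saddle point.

local minimum

The Hessian at the origin is H = [[10, 4, -10], [4, 2, -6], [-10, -6, 24]].
Row-reducing H symmetrically gives the diagonal entries 10, 2/5, 4.
So there are 3 positive pivots.
H is positive definite, so the origin is a strict local minimum.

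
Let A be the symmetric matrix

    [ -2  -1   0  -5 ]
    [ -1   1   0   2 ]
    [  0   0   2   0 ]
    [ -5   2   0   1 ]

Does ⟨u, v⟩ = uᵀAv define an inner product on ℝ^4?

no

Congruent diagonalization of A (simultaneous row and column reduction) yields pivots -2, 3/2, 2, 0.
So there are 2 positive, 1 negative, 1 zero pivots.
Hence Q is indefinite.
⟨·,·⟩ is an inner product exactly when A is positive definite.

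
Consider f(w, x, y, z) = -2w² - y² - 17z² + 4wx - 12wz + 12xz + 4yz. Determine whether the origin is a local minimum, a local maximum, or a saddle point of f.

saddle point

The Hessian at the origin is H = [[-4, 4, 0, -12], [4, 0, 0, 12], [0, 0, -2, 4], [-12, 12, 4, -34]].
Symmetric row and column elimination reduces H to a congruent diagonal form with pivots -4, 4, -2, 10.
Counting signs: 2 positive, 2 negative.
H is indefinite, so the origin is a saddle point.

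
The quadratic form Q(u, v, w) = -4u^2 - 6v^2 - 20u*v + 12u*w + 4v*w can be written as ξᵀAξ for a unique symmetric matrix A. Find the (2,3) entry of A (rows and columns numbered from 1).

2

The coefficient of v·w in Q is 4. For a symmetric A this equals A[2,3] + A[3,2] = 2·A[2,3].
So A[2,3] = 4/2 = 2.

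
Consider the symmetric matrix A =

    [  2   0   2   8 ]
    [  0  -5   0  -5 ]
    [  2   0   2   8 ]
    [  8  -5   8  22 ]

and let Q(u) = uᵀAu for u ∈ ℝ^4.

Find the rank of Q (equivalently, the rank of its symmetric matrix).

Row-reducing A symmetrically gives the diagonal entries 2, -5, 0, -5.
That gives 1 positive, 2 negative, 1 zero pivots.
The rank is the number of nonzero pivots: 3.

3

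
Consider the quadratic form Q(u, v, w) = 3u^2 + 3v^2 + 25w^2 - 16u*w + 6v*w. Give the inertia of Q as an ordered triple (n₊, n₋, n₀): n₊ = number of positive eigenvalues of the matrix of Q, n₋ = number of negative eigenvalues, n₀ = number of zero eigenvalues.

(3, 0, 0)

Write A = [[3, 0, -8], [0, 3, 3], [-8, 3, 25]].
Row-reducing A symmetrically gives the diagonal entries 3, 3, 2/3.
That gives 3 positive pivots.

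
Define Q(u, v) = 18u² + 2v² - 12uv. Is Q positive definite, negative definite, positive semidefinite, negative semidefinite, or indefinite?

positive semidefinite

The symmetric matrix of Q is [[18, -6], [-6, 2]].
For the 2×2 matrix [[18, -6], [-6, 2]]: det = 18·2 − (-6)² = 0, trace = 20.
det = 0 so one eigenvalue is zero; the form is semidefinite with the sign of the trace.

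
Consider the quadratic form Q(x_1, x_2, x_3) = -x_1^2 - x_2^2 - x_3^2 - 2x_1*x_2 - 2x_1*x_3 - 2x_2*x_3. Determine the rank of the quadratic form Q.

1

Write A = [[-1, -1, -1], [-1, -1, -1], [-1, -1, -1]].
Congruent diagonalization of A (simultaneous row and column reduction) yields pivots -1, 0, 0.
That gives 1 negative, 2 zero pivots.
The rank is the number of nonzero pivots: 1.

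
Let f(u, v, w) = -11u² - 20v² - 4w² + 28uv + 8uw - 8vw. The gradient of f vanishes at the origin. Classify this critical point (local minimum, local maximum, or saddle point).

The Hessian at the origin is H = [[-22, 28, 8], [28, -40, -8], [8, -8, -8]].
An LDLᵀ factorisation of H has diagonal entries -22, -48/11, -4.
So there are 3 negative pivots.
H is negative definite, so the origin is a strict local maximum.

local maximum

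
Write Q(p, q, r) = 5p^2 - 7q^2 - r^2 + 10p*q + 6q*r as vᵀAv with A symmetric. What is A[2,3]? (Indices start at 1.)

3

The coefficient of q·r in Q is 6. For a symmetric A this equals A[2,3] + A[3,2] = 2·A[2,3].
So A[2,3] = 6/2 = 3.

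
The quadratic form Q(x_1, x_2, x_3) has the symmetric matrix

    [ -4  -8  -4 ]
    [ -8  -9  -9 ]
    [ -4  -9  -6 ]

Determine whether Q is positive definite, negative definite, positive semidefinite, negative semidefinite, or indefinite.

Congruent diagonalization of A (simultaneous row and column reduction) yields pivots -4, 7, -15/7.
Counting signs: 1 positive, 2 negative.
Hence Q is indefinite.

indefinite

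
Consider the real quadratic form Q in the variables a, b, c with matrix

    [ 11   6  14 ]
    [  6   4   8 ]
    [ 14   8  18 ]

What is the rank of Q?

2

Row-reducing A symmetrically gives the diagonal entries 11, 8/11, 0.
So there are 2 positive, 1 zero pivots.
The rank is the number of nonzero pivots: 2.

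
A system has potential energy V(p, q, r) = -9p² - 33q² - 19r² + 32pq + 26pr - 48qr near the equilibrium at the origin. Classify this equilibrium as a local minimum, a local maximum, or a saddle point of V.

local maximum

The Hessian at the origin is H = [[-18, 32, 26], [32, -66, -48], [26, -48, -38]].
Symmetric row and column elimination reduces H to a congruent diagonal form with pivots -18, -82/9, -4/41.
So there are 3 negative pivots.
H is negative definite, so the origin is a strict local maximum.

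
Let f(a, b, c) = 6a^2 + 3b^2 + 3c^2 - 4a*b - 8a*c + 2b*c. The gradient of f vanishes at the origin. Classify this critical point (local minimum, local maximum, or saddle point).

The Hessian at the origin is H = [[12, -4, -8], [-4, 6, 2], [-8, 2, 6]].
Symmetric row and column elimination reduces H to a congruent diagonal form with pivots 12, 14/3, 4/7.
So there are 3 positive pivots.
H is positive definite, so the origin is a strict local minimum.

local minimum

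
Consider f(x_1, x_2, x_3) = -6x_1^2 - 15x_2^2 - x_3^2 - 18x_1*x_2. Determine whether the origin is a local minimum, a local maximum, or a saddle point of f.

The Hessian at the origin is H = [[-12, -18, 0], [-18, -30, 0], [0, 0, -2]].
Row-reducing H symmetrically gives the diagonal entries -12, -3, -2.
Counting signs: 3 negative.
H is negative definite, so the origin is a strict local maximum.

local maximum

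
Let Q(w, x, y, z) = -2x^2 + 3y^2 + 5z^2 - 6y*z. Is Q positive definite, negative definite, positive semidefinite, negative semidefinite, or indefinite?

The symmetric matrix is A = [[0, 0, 0, 0], [0, -2, 0, 0], [0, 0, 3, -3], [0, 0, -3, 5]].
Row-reducing A symmetrically gives the diagonal entries 0, -2, 3, 2.
That gives 2 positive, 1 negative, 1 zero pivots.
Hence Q is indefinite.

indefinite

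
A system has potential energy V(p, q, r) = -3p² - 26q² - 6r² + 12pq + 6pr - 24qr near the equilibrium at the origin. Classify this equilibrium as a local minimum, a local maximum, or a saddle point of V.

local maximum

The Hessian at the origin is H = [[-6, 12, 6], [12, -52, -24], [6, -24, -12]].
Symmetric row and column elimination reduces H to a congruent diagonal form with pivots -6, -28, -6/7.
So there are 3 negative pivots.
H is negative definite, so the origin is a strict local maximum.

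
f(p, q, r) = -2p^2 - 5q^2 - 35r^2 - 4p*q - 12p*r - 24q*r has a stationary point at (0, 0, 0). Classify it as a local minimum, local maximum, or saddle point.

local maximum

The Hessian at the origin is H = [[-4, -4, -12], [-4, -10, -24], [-12, -24, -70]].
Applying the same elementary operations to the rows and columns of H produces a congruent diagonal matrix with entries -4, -6, -10.
So there are 3 negative pivots.
H is negative definite, so the origin is a strict local maximum.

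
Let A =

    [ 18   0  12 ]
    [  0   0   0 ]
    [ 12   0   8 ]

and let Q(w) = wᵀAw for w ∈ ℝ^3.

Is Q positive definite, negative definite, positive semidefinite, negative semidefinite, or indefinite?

positive semidefinite

Congruent diagonalization of A (simultaneous row and column reduction) yields pivots 18, 0, 0.
So there are 1 positive, 2 zero pivots.
Hence Q is positive semidefinite.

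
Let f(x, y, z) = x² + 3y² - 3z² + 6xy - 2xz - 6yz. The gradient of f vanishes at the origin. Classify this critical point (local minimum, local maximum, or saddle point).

The Hessian at the origin is H = [[2, 6, -2], [6, 6, -6], [-2, -6, -6]].
An LDLᵀ factorisation of H has diagonal entries 2, -12, -8.
That gives 1 positive, 2 negative pivots.
H is indefinite, so the origin is a saddle point.

saddle point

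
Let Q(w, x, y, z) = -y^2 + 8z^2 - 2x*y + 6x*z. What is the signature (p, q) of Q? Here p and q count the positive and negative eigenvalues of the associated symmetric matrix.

The symmetric matrix is A = [[0, 0, 0, 0], [0, 0, -1, 3], [0, -1, -1, 0], [0, 3, 0, 8]].
By Sylvester's law of inertia any congruent diagonalization of A has 1 positive, 2 negative and 1 zero entries.

(1, 2)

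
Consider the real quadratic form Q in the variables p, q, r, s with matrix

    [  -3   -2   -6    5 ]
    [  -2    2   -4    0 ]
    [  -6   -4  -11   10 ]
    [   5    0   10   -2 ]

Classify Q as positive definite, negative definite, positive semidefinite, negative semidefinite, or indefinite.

indefinite

Applying the same elementary operations to the rows and columns of A produces a congruent diagonal matrix with entries -3, 10/3, 1, 3.
That gives 3 positive, 1 negative pivots.
Hence Q is indefinite.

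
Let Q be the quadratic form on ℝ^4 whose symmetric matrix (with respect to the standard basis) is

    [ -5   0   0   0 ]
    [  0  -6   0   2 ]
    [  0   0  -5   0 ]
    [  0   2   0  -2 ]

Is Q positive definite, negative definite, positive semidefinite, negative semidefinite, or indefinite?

Congruent diagonalization of A (simultaneous row and column reduction) yields pivots -5, -6, -5, -4/3.
So there are 4 negative pivots.
Hence Q is negative definite.

negative definite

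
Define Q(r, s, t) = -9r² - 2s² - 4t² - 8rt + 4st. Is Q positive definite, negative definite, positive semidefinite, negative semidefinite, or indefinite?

negative definite

The symmetric matrix of Q is A = [[-9, 0, -4], [0, -2, 2], [-4, 2, -4]].
Leading principal minors: Δ_1 = -9, Δ_2 = 18, Δ_3 = -4.
The signs alternate starting with Δ_1 < 0, so by Sylvester's criterion Q is negative definite.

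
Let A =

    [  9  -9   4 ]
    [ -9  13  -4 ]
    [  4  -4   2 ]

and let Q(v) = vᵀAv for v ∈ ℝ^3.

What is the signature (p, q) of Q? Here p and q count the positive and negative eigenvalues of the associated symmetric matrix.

(3, 0)

Applying the same elementary operations to the rows and columns of A produces a congruent diagonal matrix with entries 9, 4, 2/9.
Counting signs: 3 positive.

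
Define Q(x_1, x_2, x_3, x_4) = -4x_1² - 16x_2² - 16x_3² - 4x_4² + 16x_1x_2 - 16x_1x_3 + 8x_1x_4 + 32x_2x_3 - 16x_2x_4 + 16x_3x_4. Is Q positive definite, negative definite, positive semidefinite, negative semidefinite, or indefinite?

negative semidefinite

The associated matrix is A = [[-4, 8, -8, 4], [8, -16, 16, -8], [-8, 16, -16, 8], [4, -8, 8, -4]].
Applying the same elementary operations to the rows and columns of A produces a congruent diagonal matrix with entries -4, 0, 0, 0.
That gives 1 negative, 3 zero pivots.
Hence Q is negative semidefinite.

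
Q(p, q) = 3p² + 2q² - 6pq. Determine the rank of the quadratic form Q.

The symmetric matrix is A = [[3, -3], [-3, 2]].
Applying the same elementary operations to the rows and columns of A produces a congruent diagonal matrix with entries 3, -1.
Counting signs: 1 positive, 1 negative.
The rank is the number of nonzero pivots: 2.

2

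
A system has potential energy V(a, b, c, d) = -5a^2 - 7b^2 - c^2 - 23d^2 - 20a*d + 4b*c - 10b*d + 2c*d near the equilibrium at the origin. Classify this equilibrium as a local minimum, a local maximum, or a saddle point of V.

The Hessian at the origin is H = [[-10, 0, 0, -20], [0, -14, 4, -10], [0, 4, -2, 2], [-20, -10, 2, -46]].
Applying the same elementary operations to the rows and columns of H produces a congruent diagonal matrix with entries -10, -14, -6/7, 2.
Counting signs: 1 positive, 3 negative.
H is indefinite, so the origin is a saddle point.

saddle point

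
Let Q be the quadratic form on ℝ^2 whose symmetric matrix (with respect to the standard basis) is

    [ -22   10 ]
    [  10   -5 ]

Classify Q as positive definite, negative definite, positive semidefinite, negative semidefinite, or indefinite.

negative definite

Applying the same elementary operations to the rows and columns of A produces a congruent diagonal matrix with entries -22, -5/11.
So there are 2 negative pivots.
Hence Q is negative definite.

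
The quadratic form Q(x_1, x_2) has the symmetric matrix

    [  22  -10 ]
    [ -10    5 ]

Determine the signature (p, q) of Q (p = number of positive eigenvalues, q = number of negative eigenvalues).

(2, 0)

Applying the same elementary operations to the rows and columns of A produces a congruent diagonal matrix with entries 22, 5/11.
Counting signs: 2 positive.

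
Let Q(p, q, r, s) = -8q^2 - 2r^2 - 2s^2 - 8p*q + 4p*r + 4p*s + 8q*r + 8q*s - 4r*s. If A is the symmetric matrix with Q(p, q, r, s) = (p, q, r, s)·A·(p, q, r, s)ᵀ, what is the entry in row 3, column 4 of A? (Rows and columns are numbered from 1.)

-2

The coefficient of r·s in Q is -4. For a symmetric A this equals A[3,4] + A[4,3] = 2·A[3,4].
So A[3,4] = -4/2 = -2.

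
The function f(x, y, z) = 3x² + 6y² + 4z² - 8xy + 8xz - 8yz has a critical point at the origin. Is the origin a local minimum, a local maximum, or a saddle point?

The Hessian at the origin is H = [[6, -8, 8], [-8, 12, -8], [8, -8, 8]].
An LDLᵀ factorisation of H has diagonal entries 6, 4/3, -8.
So there are 2 positive, 1 negative pivots.
H is indefinite, so the origin is a saddle point.

saddle point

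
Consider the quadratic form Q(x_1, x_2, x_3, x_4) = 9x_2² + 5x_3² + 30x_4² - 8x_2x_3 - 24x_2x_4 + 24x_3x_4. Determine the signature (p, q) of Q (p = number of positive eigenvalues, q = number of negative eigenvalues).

The symmetric matrix is A = [[0, 0, 0, 0], [0, 9, -4, -12], [0, -4, 5, 12], [0, -12, 12, 30]].
Row-reducing A symmetrically gives the diagonal entries 0, 9, 29/9, 6/29.
That gives 3 positive, 1 zero pivots.

(3, 0)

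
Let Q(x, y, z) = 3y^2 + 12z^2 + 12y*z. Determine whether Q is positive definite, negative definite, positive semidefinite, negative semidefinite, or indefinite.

The symmetric matrix is A = [[0, 0, 0], [0, 3, 6], [0, 6, 12]].
Congruent diagonalization of A (simultaneous row and column reduction) yields pivots 0, 3, 0.
That gives 1 positive, 2 zero pivots.
Hence Q is positive semidefinite.

positive semidefinite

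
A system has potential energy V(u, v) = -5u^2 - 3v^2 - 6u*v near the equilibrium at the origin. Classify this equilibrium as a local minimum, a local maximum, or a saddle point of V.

local maximum

The Hessian at the origin is H = [[-10, -6], [-6, -6]].
det H = -10·-6 − (-6)² = 24 > 0 and H[1,1] = -10 < 0, so H is negative definite.
Therefore the origin is a local maximum.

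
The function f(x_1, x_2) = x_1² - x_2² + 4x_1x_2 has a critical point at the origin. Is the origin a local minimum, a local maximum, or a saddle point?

The Hessian at the origin is H = [[2, 4], [4, -2]].
det H = 2·-2 − (4)² = -20 < 0, so H is indefinite.
Therefore the origin is a saddle point.

saddle point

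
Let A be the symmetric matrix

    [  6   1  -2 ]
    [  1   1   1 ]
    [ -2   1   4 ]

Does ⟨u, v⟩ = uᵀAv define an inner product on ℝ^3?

yes

Row-reducing A symmetrically gives the diagonal entries 6, 5/6, 6/5.
Counting signs: 3 positive.
Hence Q is positive definite.
⟨·,·⟩ is an inner product exactly when A is positive definite.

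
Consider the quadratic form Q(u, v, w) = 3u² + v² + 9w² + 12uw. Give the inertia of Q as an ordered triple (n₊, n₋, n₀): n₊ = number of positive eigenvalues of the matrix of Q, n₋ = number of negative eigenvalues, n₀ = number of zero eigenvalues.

The symmetric matrix is A = [[3, 0, 6], [0, 1, 0], [6, 0, 9]].
Congruent diagonalization of A (simultaneous row and column reduction) yields pivots 3, 1, -3.
So there are 2 positive, 1 negative pivots.

(2, 1, 0)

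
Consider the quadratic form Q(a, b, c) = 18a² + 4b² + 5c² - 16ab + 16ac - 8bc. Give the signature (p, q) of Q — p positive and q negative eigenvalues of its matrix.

(3, 0)

The associated matrix is A = [[18, -8, 8], [-8, 4, -4], [8, -4, 5]].
Row-reducing A symmetrically gives the diagonal entries 18, 4/9, 1.
So there are 3 positive pivots.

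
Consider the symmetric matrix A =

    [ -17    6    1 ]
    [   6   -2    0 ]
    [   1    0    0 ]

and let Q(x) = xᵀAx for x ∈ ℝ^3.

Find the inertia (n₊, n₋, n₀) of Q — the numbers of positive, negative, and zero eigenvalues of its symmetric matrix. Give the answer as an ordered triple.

(1, 2, 0)

Row-reducing A symmetrically gives the diagonal entries -17, 2/17, -1.
So there are 1 positive, 2 negative pivots.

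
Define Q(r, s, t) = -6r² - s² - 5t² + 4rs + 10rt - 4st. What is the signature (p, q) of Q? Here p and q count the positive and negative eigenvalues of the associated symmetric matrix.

The associated matrix is A = [[-6, 2, 5], [2, -1, -2], [5, -2, -5]].
Symmetric row and column elimination reduces A to a congruent diagonal form with pivots -6, -1/3, -1/2.
So there are 3 negative pivots.

(0, 3)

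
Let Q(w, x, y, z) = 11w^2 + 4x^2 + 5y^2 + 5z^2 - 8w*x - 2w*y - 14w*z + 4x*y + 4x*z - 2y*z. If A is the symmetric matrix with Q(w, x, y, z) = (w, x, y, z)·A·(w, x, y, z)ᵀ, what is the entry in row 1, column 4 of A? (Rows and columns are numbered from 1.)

The coefficient of w·z in Q is -14. For a symmetric A this equals A[1,4] + A[4,1] = 2·A[1,4].
So A[1,4] = -14/2 = -7.

-7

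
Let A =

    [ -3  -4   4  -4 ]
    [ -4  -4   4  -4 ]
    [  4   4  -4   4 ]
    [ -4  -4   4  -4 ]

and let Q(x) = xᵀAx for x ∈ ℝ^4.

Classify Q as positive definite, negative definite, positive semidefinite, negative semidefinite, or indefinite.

indefinite

Applying the same elementary operations to the rows and columns of A produces a congruent diagonal matrix with entries -3, 4/3, 0, 0.
That gives 1 positive, 1 negative, 2 zero pivots.
Hence Q is indefinite.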